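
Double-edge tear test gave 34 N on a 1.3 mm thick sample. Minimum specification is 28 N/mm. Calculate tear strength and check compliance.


Tear strength = 26.2 N/mm
Compliant: No


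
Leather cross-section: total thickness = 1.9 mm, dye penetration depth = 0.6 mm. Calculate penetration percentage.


31.6%


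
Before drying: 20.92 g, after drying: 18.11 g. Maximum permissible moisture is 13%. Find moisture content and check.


MC = (20.92 - 18.11) / 20.92 x 100 = 13.4%
Maximum: 13%
Acceptable: No


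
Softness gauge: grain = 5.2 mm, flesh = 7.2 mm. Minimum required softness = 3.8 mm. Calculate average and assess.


Average = (5.2 + 7.2) / 2 = 6.20 mm
Minimum = 3.8 mm
Meets requirement: Yes


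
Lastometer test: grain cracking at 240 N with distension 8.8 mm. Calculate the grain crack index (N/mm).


27.3 N/mm


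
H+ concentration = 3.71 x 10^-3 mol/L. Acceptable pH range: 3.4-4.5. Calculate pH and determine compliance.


pH = -log10(3.71 x 10^-3) = 2.43
Range: 3.4 to 4.5
Compliant: No


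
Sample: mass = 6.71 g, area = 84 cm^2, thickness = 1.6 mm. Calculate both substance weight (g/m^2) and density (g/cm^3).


Substance weight = 798.8 g/m^2
Density = 0.499 g/cm^3

SW = 6.71 / 84 x 10000 = 798.8 g/m^2
Volume = 84 x 1.6 / 10 = 13.44 cm^3
Density = 6.71 / 13.44 = 0.499 g/cm^3


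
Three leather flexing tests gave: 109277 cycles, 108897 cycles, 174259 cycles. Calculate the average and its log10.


Average = (109277 + 108897 + 174259) / 3 = 130811 cycles
log10(130811) = 5.12


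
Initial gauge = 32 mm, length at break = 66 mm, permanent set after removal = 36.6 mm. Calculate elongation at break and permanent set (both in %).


Elongation at break = (66 - 32) / 32 x 100 = 106.3%
Permanent set = (36.6 - 32) / 32 x 100 = 14.4%


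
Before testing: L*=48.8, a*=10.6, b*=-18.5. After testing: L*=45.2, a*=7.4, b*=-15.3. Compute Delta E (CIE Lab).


Delta E = 5.78


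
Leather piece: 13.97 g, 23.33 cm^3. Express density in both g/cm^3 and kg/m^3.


Density = 13.97 / 23.33 = 0.599 g/cm^3
Convert: 0.599 x 1000 = 599 kg/m^3


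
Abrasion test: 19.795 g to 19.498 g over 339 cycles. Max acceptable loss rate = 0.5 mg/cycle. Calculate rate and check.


Rate = 0.876 mg/cycle
Passes: No


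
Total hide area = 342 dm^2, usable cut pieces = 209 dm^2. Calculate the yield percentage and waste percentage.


Yield = 61.1%
Waste = 38.9%

Yield = 209 / 342 x 100 = 61.1%
Waste = 342 - 209 = 133 dm^2
Waste% = 100 - 61.1 = 38.9%


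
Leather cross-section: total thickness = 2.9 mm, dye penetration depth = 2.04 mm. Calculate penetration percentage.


Penetration% = 2.04 / 2.9 x 100
Penetration = 70.3%


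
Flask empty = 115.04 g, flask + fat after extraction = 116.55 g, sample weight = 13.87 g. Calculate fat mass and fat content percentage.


Fat mass = 1.51 g
Fat content = 10.9%

Fat mass = 116.55 - 115.04 = 1.51 g
Fat% = 1.51 / 13.87 x 100 = 10.9%


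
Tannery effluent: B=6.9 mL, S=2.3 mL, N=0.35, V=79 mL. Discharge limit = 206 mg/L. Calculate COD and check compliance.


COD = (6.9 - 2.3) x 0.35 x 8000 / 79 = 163.0 mg/L
Limit: 206 mg/L
Compliant: Yes


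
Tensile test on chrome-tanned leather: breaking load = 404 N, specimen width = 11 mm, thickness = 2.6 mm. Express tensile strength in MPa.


Cross-section = 11 x 2.6 = 28.6 mm^2
TS = 404 / 28.6 = 14.13 MPa
(1 N/mm^2 = 1 MPa)


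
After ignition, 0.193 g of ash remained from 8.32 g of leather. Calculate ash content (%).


Ash% = 0.193 / 8.32 x 100
Ash% = 2.32%


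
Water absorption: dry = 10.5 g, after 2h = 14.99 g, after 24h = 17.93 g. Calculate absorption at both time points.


WA (2h) = (14.99 - 10.5) / 10.5 x 100 = 42.8%
WA (24h) = (17.93 - 10.5) / 10.5 x 100 = 70.8%


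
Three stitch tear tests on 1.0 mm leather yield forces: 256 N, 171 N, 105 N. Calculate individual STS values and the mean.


STS1 = 256 / 1.0 = 256.0 N/mm
STS2 = 171 / 1.0 = 171.0 N/mm
STS3 = 105 / 1.0 = 105.0 N/mm
Mean = (256.0 + 171.0 + 105.0) / 3 = 177.3 N/mm


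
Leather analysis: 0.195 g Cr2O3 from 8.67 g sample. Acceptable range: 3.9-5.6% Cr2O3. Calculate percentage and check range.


Cr2O3 = 2.25%
Within range: No

Cr2O3% = 0.195 / 8.67 x 100 = 2.25%
Acceptable range: 3.9 to 5.6%
Within range: No


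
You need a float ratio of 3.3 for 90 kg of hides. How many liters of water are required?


297.0 L


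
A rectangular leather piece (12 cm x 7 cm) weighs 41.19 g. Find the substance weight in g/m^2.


Area = 12 x 7 = 84 cm^2
SW = 41.19 / 84 x 10000 = 4903.6 g/m^2


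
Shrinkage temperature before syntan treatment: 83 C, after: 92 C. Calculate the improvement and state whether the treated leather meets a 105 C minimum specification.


Improvement = 9 C
Meets 105 C spec: No

Improvement = 92 - 83 = 9 C
Spec check: 92 C >= 105 C? No


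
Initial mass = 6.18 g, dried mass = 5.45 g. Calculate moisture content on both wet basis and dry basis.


Moisture lost = 6.18 - 5.45 = 0.73 g
Wet basis MC = 0.73 / 6.18 x 100 = 11.8%
Dry basis MC = 0.73 / 5.45 x 100 = 13.4%


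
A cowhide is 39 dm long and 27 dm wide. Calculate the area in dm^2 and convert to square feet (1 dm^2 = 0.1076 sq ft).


1053 dm^2
113.30 sq ft


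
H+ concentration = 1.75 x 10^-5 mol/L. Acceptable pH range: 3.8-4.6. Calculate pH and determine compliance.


pH = -log10(1.75 x 10^-5) = 4.76
Range: 3.8 to 4.6
Compliant: No


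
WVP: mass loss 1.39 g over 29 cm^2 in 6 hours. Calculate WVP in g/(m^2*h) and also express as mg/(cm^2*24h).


WVP = 79.89 g/(m^2*h)
Daily rate = 191.72 mg/(cm^2*24h)

WVP = 1.39 / (29 x 6) x 10000 = 79.89 g/(m^2*h)
Mass loss in mg = 1.39 x 1000 = 1390 mg
Per cm^2 per 24h in mg: 1390 x 24 / (29 x 6) = 33360 / 174 = 191.72 mg/(cm^2*24h)


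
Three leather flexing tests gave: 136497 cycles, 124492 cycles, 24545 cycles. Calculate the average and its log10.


Average = (136497 + 124492 + 24545) / 3 = 95178 cycles
log10(95178) = 4.98


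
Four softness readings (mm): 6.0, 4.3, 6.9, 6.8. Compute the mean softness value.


Sum = 6.0 + 4.3 + 6.9 + 6.8
Mean = 24.0 / 4 = 6.00 mm


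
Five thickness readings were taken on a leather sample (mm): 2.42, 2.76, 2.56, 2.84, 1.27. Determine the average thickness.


Sum = 2.42 + 2.76 + 2.56 + 2.84 + 1.27 = 11.85
Average = 11.85 / 5 = 2.37 mm


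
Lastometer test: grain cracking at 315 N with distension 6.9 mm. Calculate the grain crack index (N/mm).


Grain crack index = force / distension
Index = 315 / 6.9 = 45.7 N/mm


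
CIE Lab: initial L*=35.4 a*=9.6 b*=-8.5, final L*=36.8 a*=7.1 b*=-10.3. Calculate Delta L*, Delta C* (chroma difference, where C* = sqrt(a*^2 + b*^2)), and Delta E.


Delta L* = 1.4
Delta C* = -0.31
Delta E = 3.38


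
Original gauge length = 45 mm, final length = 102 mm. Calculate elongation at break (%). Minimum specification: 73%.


Elongation = 126.7%
Meets spec: Yes

Extension = 102 - 45 = 57 mm
Elongation = 57 / 45 x 100 = 126.7%
Minimum required: 73%
Meets specification: Yes


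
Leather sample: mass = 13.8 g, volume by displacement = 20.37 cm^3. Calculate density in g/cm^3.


0.677 g/cm^3


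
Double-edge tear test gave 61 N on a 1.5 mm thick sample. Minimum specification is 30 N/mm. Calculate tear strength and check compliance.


Tear strength = 61 / 1.5 = 40.7 N/mm
Required minimum = 30 N/mm
Compliant: Yes


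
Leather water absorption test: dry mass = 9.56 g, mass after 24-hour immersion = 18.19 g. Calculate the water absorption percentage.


90.3%


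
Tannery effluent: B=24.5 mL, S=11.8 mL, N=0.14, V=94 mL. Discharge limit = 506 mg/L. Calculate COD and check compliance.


COD = 151.3 mg/L
Compliant: Yes


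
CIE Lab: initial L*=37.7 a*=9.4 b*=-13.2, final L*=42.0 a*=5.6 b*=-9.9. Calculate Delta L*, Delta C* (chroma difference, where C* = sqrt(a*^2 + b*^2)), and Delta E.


Delta L* = 42.0 - 37.7 = 4.3
C1* = sqrt((9.4)^2 + (-13.2)^2) = 16.205
C2* = sqrt((5.6)^2 + (-9.9)^2) = 11.374
Delta C* = 11.374 - 16.205 = -4.83
Delta E = sqrt((4.3)^2 + (-3.8)^2 + (3.3)^2) = 6.62


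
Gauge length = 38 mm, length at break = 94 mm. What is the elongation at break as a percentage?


Extension = 94 - 38 = 56 mm
Elongation = 56 / 38 x 100 = 147.4%


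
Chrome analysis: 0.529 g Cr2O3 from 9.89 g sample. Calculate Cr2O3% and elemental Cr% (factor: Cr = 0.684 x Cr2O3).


Cr2O3 = 5.35%
Cr = 3.66%

Cr2O3% = 0.529 / 9.89 x 100 = 5.35%
Cr% = 5.35 x 0.684 = 3.66%


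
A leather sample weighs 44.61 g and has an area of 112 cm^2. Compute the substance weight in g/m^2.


Substance weight = mass / area x 10000
SW = 44.61 / 112 x 10000
SW = 3983.0 g/m^2


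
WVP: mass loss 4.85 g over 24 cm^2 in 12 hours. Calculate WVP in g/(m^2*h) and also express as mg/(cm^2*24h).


WVP = 4.85 / (24 x 12) x 10000 = 168.40 g/(m^2*h)
Mass loss in mg = 4.85 x 1000 = 4850 mg
Per cm^2 per 24h in mg: 4850 x 24 / (24 x 12) = 116400 / 288 = 404.17 mg/(cm^2*24h)


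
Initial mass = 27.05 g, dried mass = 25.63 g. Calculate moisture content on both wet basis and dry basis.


Wet basis = 5.2%
Dry basis = 5.5%


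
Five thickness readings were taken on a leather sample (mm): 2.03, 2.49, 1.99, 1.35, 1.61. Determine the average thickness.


1.89 mm

Sum = 2.03 + 2.49 + 1.99 + 1.35 + 1.61 = 9.47
Average = 9.47 / 5 = 1.89 mm


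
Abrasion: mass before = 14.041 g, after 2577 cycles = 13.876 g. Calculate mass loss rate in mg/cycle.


0.064 mg/cycle


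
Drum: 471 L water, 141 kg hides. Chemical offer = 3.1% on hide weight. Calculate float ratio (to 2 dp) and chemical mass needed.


Float ratio = 3.34
Chemical needed = 4.371 kg


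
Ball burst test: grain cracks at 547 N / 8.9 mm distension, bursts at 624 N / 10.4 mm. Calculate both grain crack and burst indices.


Crack index = 547 / 8.9 = 61.5 N/mm
Burst index = 624 / 10.4 = 60.0 N/mm


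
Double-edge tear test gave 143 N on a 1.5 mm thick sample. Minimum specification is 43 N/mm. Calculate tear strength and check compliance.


Tear strength = 95.3 N/mm
Compliant: Yes

Tear strength = 143 / 1.5 = 95.3 N/mm
Required minimum = 43 N/mm
Compliant: Yes


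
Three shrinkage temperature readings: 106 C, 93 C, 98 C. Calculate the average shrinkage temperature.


99.0 C


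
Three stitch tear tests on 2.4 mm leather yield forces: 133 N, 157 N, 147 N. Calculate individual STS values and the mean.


STS1 = 133 / 2.4 = 55.4 N/mm
STS2 = 157 / 2.4 = 65.4 N/mm
STS3 = 147 / 2.4 = 61.3 N/mm
Mean = (55.4 + 65.4 + 61.3) / 3 = 60.7 N/mm


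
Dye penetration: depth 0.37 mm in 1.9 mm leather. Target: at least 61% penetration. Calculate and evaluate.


Penetration = 0.37 / 1.9 x 100 = 19.5%
Target: 61%
Meets target: No


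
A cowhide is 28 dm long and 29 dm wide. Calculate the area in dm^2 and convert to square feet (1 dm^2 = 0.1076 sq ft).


812 dm^2
87.37 sq ft

Area = 28 x 29 = 812 dm^2
Conversion: 812 x 0.1076 = 87.37 sq ft


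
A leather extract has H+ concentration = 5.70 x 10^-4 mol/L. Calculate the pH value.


pH = 3.24


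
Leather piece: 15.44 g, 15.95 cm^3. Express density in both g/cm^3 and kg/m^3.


0.968 g/cm^3
968 kg/m^3

Density = 15.44 / 15.95 = 0.968 g/cm^3
Convert: 0.968 x 1000 = 968 kg/m^3


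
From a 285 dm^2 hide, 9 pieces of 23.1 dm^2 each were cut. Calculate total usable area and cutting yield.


Total usable = 9 x 23.1 = 207.9 dm^2
Yield = 207.9 / 285 x 100 = 72.9%


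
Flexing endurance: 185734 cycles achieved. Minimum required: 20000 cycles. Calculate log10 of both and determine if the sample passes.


log10(185734) = 5.27
log10(20000) = 4.30
Passes: Yes


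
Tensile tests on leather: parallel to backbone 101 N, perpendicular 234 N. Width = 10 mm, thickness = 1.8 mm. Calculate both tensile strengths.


Area = 10 x 1.8 = 18.0 mm^2
TS (parallel) = 101 / 18.0 = 5.61 N/mm^2
TS (perpendicular) = 234 / 18.0 = 13.00 N/mm^2


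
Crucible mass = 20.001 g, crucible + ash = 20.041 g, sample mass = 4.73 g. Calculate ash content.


Ash mass = 0.040 g
Ash content = 0.85%

Ash mass = 20.041 - 20.001 = 0.040 g
Ash% = 0.040 / 4.73 x 100 = 0.85%


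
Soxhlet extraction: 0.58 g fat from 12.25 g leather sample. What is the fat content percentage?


Fat content = 0.58 / 12.25 x 100
Fat = 4.7%


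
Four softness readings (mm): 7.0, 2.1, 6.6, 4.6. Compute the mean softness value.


Sum = 7.0 + 2.1 + 6.6 + 4.6
Mean = 20.3 / 4 = 5.08 mm


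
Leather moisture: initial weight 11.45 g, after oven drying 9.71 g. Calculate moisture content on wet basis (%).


Moisture = 11.45 - 9.71 = 1.74 g
MC = 1.74 / 11.45 x 100 = 15.2%


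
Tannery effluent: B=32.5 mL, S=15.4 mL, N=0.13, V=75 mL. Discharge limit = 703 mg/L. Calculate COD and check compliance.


COD = 237.1 mg/L
Compliant: Yes

COD = (32.5 - 15.4) x 0.13 x 8000 / 75 = 237.1 mg/L
Limit: 703 mg/L
Compliant: Yes


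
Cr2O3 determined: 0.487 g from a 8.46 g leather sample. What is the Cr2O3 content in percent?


Cr2O3% = 0.487 / 8.46 x 100
Cr2O3% = 5.76%


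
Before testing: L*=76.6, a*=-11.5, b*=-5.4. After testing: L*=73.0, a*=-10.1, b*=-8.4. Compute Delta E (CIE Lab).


Delta E = 4.89


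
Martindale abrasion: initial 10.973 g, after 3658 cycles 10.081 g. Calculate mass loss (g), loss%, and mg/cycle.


Loss = 10.973 - 10.081 = 0.892 g
Loss% = 0.892 / 10.973 x 100 = 8.13%
Rate = 0.892 / 3658 x 1000 = 0.244 mg/cycle


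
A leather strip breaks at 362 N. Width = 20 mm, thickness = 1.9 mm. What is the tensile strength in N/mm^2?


9.53 N/mm^2


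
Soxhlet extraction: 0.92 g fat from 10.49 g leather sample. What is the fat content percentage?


8.8%

Fat content = 0.92 / 10.49 x 100
Fat = 8.8%


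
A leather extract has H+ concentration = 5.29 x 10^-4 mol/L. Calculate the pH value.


pH = 3.28


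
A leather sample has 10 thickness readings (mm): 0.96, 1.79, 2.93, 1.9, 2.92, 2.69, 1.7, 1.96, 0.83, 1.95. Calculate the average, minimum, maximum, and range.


Average = 1.96 mm
Min = 0.83 mm
Max = 2.93 mm
Range = 2.10 mm

Sum = 19.63
Average = 19.63 / 10 = 1.96 mm
Minimum = 0.83 mm
Maximum = 2.93 mm
Range = 2.93 - 0.83 = 2.10 mm


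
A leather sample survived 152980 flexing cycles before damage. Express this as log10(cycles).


log10(152980) = 5.18


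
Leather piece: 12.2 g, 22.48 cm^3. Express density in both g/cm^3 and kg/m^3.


0.543 g/cm^3
543 kg/m^3

Density = 12.2 / 22.48 = 0.543 g/cm^3
Convert: 0.543 x 1000 = 543 kg/m^3


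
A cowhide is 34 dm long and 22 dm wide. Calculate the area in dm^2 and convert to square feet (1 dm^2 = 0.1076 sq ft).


748 dm^2
80.48 sq ft

Area = 34 x 22 = 748 dm^2
Conversion: 748 x 0.1076 = 80.48 sq ft


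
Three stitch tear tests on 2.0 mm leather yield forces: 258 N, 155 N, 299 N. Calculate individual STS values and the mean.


STS1 = 258 / 2.0 = 129.0 N/mm
STS2 = 155 / 2.0 = 77.5 N/mm
STS3 = 299 / 2.0 = 149.5 N/mm
Mean = (129.0 + 77.5 + 149.5) / 3 = 118.7 N/mm


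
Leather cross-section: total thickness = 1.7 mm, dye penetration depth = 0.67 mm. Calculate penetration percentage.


Penetration% = 0.67 / 1.7 x 100
Penetration = 39.4%


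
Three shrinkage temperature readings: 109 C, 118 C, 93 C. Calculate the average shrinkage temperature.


106.7 C

Average = (109 + 118 + 93) / 3
Average = 320 / 3 = 106.7 C


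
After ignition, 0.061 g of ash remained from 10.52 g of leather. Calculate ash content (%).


0.58%

Ash% = 0.061 / 10.52 x 100
Ash% = 0.58%


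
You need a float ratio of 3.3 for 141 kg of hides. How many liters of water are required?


Water = hide weight x target ratio
Water = 141 x 3.3 = 465.3 L


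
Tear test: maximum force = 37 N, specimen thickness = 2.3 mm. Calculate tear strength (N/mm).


Tear strength = force / thickness
Tear = 37 / 2.3 = 16.1 N/mm


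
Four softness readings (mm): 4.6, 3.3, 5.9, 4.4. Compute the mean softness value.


Sum = 4.6 + 3.3 + 5.9 + 4.4
Mean = 18.2 / 4 = 4.55 mm


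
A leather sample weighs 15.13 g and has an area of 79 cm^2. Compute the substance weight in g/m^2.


Substance weight = mass / area x 10000
SW = 15.13 / 79 x 10000
SW = 1915.2 g/m^2


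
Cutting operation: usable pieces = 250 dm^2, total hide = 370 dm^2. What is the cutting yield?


67.6%

Yield = usable / total x 100
Yield = 250 / 370 x 100 = 67.6%


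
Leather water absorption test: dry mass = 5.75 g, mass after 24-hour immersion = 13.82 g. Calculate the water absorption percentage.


Water absorbed = 13.82 - 5.75 = 8.07 g
WA% = 8.07 / 5.75 x 100 = 140.3%


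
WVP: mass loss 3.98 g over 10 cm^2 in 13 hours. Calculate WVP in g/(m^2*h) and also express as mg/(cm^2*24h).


WVP = 306.15 g/(m^2*h)
Daily rate = 734.77 mg/(cm^2*24h)

WVP = 3.98 / (10 x 13) x 10000 = 306.15 g/(m^2*h)
Mass loss in mg = 3.98 x 1000 = 3980 mg
Per cm^2 per 24h in mg: 3980 x 24 / (10 x 13) = 95520 / 130 = 734.77 mg/(cm^2*24h)


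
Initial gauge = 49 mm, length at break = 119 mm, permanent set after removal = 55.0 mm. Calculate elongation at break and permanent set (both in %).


Elongation at break = 142.9%
Permanent set = 12.2%


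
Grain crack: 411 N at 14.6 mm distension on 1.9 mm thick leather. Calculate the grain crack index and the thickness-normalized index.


Crack index = 411 / 14.6 = 28.2 N/mm
Normalized = 28.2 / 1.9 = 14.8 N/mm per mm


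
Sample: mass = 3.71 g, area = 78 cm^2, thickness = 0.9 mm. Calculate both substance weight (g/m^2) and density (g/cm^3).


Substance weight = 475.6 g/m^2
Density = 0.528 g/cm^3

SW = 3.71 / 78 x 10000 = 475.6 g/m^2
Volume = 78 x 0.9 / 10 = 7.02 cm^3
Density = 3.71 / 7.02 = 0.528 g/cm^3


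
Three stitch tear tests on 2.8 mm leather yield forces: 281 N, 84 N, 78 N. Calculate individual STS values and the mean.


STS1 = 100.4 N/mm
STS2 = 30.0 N/mm
STS3 = 27.9 N/mm
Mean = 52.8 N/mm

STS1 = 281 / 2.8 = 100.4 N/mm
STS2 = 84 / 2.8 = 30.0 N/mm
STS3 = 78 / 2.8 = 27.9 N/mm
Mean = (100.4 + 30.0 + 27.9) / 3 = 52.8 N/mm


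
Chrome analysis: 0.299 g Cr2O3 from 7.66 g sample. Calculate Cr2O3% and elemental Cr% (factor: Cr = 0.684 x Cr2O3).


Cr2O3% = 0.299 / 7.66 x 100 = 3.90%
Cr% = 3.90 x 0.684 = 2.67%


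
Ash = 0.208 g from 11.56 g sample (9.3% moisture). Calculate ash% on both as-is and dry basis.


As-is ash% = 0.208 / 11.56 x 100 = 1.80%
Dry mass = 11.56 x (100 - 9.3) / 100 = 10.48492 g
Dry-basis ash% = 0.208 / 10.48492 x 100 = 1.98%


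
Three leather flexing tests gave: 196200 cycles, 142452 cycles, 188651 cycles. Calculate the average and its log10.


Average = (196200 + 142452 + 188651) / 3 = 175768 cycles
log10(175768) = 5.24


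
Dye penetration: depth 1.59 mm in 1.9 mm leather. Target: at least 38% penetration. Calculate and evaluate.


Penetration = 1.59 / 1.9 x 100 = 83.7%
Target: 38%
Meets target: Yes


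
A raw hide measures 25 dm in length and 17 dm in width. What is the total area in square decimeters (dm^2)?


425 dm^2

Area = length x width
Area = 25 x 17 = 425 dm^2


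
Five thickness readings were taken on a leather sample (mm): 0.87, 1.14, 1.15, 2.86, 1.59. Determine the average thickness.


Sum = 0.87 + 1.14 + 1.15 + 2.86 + 1.59 = 7.61
Average = 7.61 / 5 = 1.52 mm


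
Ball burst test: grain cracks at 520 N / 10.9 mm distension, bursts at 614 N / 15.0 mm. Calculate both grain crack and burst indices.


Crack index = 520 / 10.9 = 47.7 N/mm
Burst index = 614 / 15.0 = 40.9 N/mm


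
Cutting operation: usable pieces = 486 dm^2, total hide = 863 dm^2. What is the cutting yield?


56.3%

Yield = usable / total x 100
Yield = 486 / 863 x 100 = 56.3%


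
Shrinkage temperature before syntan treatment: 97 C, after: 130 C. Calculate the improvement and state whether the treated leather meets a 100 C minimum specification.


Improvement = 130 - 97 = 33 C
Spec check: 130 C >= 100 C? Yes


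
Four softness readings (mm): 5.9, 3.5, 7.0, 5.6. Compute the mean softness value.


Sum = 5.9 + 3.5 + 7.0 + 5.6
Mean = 22.0 / 4 = 5.50 mm


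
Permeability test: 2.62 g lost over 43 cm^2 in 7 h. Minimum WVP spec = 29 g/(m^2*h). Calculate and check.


WVP = 87.04 g/(m^2*h)
Meets specification: Yes

WVP = 2.62 / (43 x 7) x 10000 = 87.04 g/(m^2*h)
Minimum: 29 g/(m^2*h)
Meets spec: Yes


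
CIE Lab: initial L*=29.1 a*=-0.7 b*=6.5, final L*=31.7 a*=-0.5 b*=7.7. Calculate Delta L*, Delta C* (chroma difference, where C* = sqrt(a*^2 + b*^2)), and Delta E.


Delta L* = 31.7 - 29.1 = 2.6
C1* = sqrt((-0.7)^2 + (6.5)^2) = 6.538
C2* = sqrt((-0.5)^2 + (7.7)^2) = 7.716
Delta C* = 7.716 - 6.538 = 1.18
Delta E = sqrt((2.6)^2 + (0.2)^2 + (1.2)^2) = 2.87


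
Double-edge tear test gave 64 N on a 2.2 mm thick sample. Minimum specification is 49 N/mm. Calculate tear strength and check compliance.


Tear strength = 64 / 2.2 = 29.1 N/mm
Required minimum = 49 N/mm
Compliant: No


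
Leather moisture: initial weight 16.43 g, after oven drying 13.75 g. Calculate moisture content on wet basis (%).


16.3%


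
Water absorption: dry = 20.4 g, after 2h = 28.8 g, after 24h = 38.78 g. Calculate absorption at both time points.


2h absorption = 41.2%
24h absorption = 90.1%


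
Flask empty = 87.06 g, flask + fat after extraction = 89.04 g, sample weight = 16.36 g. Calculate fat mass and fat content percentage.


Fat mass = 89.04 - 87.06 = 1.98 g
Fat% = 1.98 / 16.36 x 100 = 12.1%


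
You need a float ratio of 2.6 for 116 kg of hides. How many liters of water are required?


301.6 L

Water = hide weight x target ratio
Water = 116 x 2.6 = 301.6 L


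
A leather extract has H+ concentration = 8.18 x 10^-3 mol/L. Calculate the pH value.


pH = 2.09

pH = -log10[H+]
pH = -log10(8.18 x 10^-3) = 2.09


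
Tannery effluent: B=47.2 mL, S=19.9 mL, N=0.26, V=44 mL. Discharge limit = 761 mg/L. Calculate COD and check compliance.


COD = 1290.5 mg/L
Compliant: No

COD = (47.2 - 19.9) x 0.26 x 8000 / 44 = 1290.5 mg/L
Limit: 761 mg/L
Compliant: No


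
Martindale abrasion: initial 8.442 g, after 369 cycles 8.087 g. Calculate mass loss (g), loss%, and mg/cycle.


Mass loss = 0.355 g
Loss = 4.21%
Rate = 0.962 mg/cycle

Loss = 8.442 - 8.087 = 0.355 g
Loss% = 0.355 / 8.442 x 100 = 4.21%
Rate = 0.355 / 369 x 1000 = 0.962 mg/cycle


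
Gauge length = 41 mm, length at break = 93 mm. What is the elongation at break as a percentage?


Extension = 93 - 41 = 52 mm
Elongation = 52 / 41 x 100 = 126.8%


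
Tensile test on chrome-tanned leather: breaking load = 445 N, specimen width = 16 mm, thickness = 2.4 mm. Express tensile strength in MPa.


Cross-section = 16 x 2.4 = 38.4 mm^2
TS = 445 / 38.4 = 11.59 MPa
(1 N/mm^2 = 1 MPa)


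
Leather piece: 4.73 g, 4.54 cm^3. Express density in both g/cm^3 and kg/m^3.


1.042 g/cm^3
1042 kg/m^3

Density = 4.73 / 4.54 = 1.042 g/cm^3
Convert: 1.042 x 1000 = 1042 kg/m^3


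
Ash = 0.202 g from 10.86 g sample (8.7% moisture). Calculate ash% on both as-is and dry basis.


As-is ash% = 0.202 / 10.86 x 100 = 1.86%
Dry mass = 10.86 x (100 - 8.7) / 100 = 9.91518 g
Dry-basis ash% = 0.202 / 9.91518 x 100 = 2.04%


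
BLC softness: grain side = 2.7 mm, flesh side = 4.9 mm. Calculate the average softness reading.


3.80 mm

Average = (2.7 + 4.9) / 2
Average = 3.80 mm


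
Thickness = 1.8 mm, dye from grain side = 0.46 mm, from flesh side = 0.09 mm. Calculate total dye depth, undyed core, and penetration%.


Total dyed = 0.46 + 0.09 = 0.55 mm
Undyed core = 1.8 - 0.55 = 1.25 mm
Penetration = 0.55 / 1.8 x 100 = 30.6%


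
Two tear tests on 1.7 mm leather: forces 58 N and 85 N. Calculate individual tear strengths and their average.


Tear 1 = 34.1 N/mm
Tear 2 = 50.0 N/mm
Average = 42.1 N/mm

Tear 1 = 58 / 1.7 = 34.1 N/mm
Tear 2 = 85 / 1.7 = 50.0 N/mm
Average = (34.1 + 50.0) / 2 = 42.1 N/mm


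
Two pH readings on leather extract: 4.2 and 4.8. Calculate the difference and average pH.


Difference = 0.6
Average pH = 4.50

Difference = |4.2 - 4.8| = 0.6
Average = (4.2 + 4.8) / 2 = 4.50


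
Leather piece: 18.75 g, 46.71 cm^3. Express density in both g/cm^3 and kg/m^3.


Density = 18.75 / 46.71 = 0.401 g/cm^3
Convert: 0.401 x 1000 = 401 kg/m^3


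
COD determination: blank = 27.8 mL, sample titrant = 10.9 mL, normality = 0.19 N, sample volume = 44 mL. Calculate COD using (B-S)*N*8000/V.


COD = (27.8 - 10.9) x 0.19 x 8000 / 44
COD = 16.9 x 0.19 x 8000 / 44
COD = 583.8 mg/L


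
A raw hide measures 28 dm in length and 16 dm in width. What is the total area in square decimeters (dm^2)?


Area = length x width
Area = 28 x 16 = 448 dm^2


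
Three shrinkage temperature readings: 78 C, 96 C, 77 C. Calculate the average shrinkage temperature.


Average = (78 + 96 + 77) / 3
Average = 251 / 3 = 83.7 C


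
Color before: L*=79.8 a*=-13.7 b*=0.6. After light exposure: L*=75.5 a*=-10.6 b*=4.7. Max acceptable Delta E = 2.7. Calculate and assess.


Delta E = 6.70
Passes: No

dL = -4.3, da = 3.1, db = 4.1
dE = sqrt((-4.3)^2 + (3.1)^2 + (4.1)^2) = 6.70
Max = 2.7
Passes: No


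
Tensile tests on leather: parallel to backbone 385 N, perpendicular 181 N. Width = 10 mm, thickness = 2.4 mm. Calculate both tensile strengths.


Area = 10 x 2.4 = 24.0 mm^2
TS (parallel) = 385 / 24.0 = 16.04 N/mm^2
TS (perpendicular) = 181 / 24.0 = 7.54 N/mm^2


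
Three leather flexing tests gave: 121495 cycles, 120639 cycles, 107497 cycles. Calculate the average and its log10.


Average = 116544 cycles
log10 = 5.07

Average = (121495 + 120639 + 107497) / 3 = 116544 cycles
log10(116544) = 5.07


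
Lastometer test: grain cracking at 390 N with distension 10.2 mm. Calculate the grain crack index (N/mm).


38.2 N/mm

Grain crack index = force / distension
Index = 390 / 10.2 = 38.2 N/mm


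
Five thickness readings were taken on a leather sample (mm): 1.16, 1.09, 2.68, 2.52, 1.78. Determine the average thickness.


1.85 mm


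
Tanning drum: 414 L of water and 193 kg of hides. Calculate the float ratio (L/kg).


Float ratio = water / hide weight
Ratio = 414 / 193 = 2.1


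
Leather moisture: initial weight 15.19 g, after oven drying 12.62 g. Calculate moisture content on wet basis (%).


Moisture = 15.19 - 12.62 = 2.57 g
MC = 2.57 / 15.19 x 100 = 16.9%


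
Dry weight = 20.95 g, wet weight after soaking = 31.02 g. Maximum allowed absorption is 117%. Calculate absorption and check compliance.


Absorption = 48.1%
Compliant: Yes

WA = (31.02 - 20.95) / 20.95 x 100 = 48.1%
Maximum allowed: 117%
Compliant: Yes


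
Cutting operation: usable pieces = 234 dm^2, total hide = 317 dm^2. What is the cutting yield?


Yield = usable / total x 100
Yield = 234 / 317 x 100 = 73.8%


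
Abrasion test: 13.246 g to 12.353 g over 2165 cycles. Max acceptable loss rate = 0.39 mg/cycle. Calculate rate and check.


Rate = 0.412 mg/cycle
Passes: No

Loss = 13.246 - 12.353 = 0.893 g
Rate = 0.893 g / 2165 cycles x 1000 = 0.412 mg/cycle
Max = 0.39 mg/cycle
Passes: No


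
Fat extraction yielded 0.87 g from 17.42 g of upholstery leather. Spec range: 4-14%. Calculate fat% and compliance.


Fat content = 5.0%
Compliant: Yes


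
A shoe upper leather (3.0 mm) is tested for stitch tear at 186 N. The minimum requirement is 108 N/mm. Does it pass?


STS = 62.0 N/mm
Passes: No

STS = 186 / 3.0 = 62.0 N/mm
Minimum required: 108 N/mm
Passes: No


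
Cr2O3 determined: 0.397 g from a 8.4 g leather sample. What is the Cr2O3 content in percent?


4.73%

Cr2O3% = 0.397 / 8.4 x 100
Cr2O3% = 4.73%


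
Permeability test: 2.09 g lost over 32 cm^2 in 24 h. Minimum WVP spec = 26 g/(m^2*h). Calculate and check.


WVP = 27.21 g/(m^2*h)
Meets specification: Yes


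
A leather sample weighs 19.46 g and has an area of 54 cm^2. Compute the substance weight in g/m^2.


Substance weight = mass / area x 10000
SW = 19.46 / 54 x 10000
SW = 3603.7 g/m^2


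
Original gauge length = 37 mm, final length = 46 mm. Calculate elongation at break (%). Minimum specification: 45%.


Extension = 46 - 37 = 9 mm
Elongation = 9 / 37 x 100 = 24.3%
Minimum required: 45%
Meets specification: No


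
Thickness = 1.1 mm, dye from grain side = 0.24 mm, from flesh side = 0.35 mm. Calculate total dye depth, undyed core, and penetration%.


Total dyed = 0.59 mm
Undyed core = 0.51 mm
Penetration = 53.6%

Total dyed = 0.24 + 0.35 = 0.59 mm
Undyed core = 1.1 - 0.59 = 0.51 mm
Penetration = 0.59 / 1.1 x 100 = 53.6%


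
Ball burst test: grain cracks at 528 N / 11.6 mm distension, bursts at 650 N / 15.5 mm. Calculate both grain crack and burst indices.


Crack index = 45.5 N/mm
Burst index = 41.9 N/mm


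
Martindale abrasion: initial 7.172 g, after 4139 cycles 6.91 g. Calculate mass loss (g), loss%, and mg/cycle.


Loss = 7.172 - 6.91 = 0.262 g
Loss% = 0.262 / 7.172 x 100 = 3.65%
Rate = 0.262 / 4139 x 1000 = 0.063 mg/cycle


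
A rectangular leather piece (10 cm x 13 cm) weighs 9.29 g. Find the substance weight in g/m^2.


714.6 g/m^2

Area = 10 x 13 = 130 cm^2
SW = 9.29 / 130 x 10000 = 714.6 g/m^2


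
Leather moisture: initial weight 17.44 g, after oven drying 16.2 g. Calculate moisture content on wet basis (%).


7.1%

Moisture = 17.44 - 16.2 = 1.24 g
MC = 1.24 / 17.44 x 100 = 7.1%


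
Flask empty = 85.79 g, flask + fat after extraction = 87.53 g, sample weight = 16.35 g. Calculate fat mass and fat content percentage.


Fat mass = 87.53 - 85.79 = 1.74 g
Fat% = 1.74 / 16.35 x 100 = 10.6%


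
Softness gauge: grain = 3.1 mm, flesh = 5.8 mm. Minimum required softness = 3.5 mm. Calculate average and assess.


Average = (3.1 + 5.8) / 2 = 4.45 mm
Minimum = 3.5 mm
Meets requirement: Yes


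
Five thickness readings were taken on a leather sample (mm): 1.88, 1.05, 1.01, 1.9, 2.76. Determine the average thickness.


1.72 mm

Sum = 1.88 + 1.05 + 1.01 + 1.9 + 2.76 = 8.60
Average = 8.60 / 5 = 1.72 mm


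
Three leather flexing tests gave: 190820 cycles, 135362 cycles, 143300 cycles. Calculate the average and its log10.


Average = 156494 cycles
log10 = 5.19


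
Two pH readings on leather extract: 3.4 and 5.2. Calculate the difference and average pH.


Difference = 1.8
Average pH = 4.30


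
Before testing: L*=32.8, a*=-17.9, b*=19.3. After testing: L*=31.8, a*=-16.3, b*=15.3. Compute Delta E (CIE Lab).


dL = 31.8 - 32.8 = -1.0
da = -16.3 - (-17.9) = 1.6
db = 15.3 - 19.3 = -4.0
dE = sqrt((-1.0)^2 + (1.6)^2 + (-4.0)^2) = 4.42


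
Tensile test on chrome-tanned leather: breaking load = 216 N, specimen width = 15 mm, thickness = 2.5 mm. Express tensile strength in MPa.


5.76 MPa

Cross-section = 15 x 2.5 = 37.5 mm^2
TS = 216 / 37.5 = 5.76 MPa
(1 N/mm^2 = 1 MPa)


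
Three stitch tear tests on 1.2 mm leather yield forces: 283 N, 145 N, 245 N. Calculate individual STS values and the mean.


STS1 = 235.8 N/mm
STS2 = 120.8 N/mm
STS3 = 204.2 N/mm
Mean = 186.9 N/mm


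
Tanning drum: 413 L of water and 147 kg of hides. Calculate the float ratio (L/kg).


Float ratio = water / hide weight
Ratio = 413 / 147 = 2.8


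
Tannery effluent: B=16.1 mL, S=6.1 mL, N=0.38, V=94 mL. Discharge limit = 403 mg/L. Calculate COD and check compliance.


COD = (16.1 - 6.1) x 0.38 x 8000 / 94 = 323.4 mg/L
Limit: 403 mg/L
Compliant: Yes


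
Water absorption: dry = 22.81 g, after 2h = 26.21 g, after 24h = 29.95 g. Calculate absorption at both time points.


2h absorption = 14.9%
24h absorption = 31.3%


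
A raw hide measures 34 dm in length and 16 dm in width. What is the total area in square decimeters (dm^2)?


Area = length x width
Area = 34 x 16 = 544 dm^2


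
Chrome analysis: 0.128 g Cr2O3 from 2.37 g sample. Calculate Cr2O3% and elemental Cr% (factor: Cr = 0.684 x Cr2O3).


Cr2O3% = 0.128 / 2.37 x 100 = 5.40%
Cr% = 5.40 x 0.684 = 3.69%


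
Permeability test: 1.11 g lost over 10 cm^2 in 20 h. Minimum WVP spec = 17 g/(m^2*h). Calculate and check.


WVP = 1.11 / (10 x 20) x 10000 = 55.50 g/(m^2*h)
Minimum: 17 g/(m^2*h)
Meets spec: Yes


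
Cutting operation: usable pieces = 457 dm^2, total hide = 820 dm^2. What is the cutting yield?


55.7%


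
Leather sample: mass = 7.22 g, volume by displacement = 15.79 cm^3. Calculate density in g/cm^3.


Density = mass / volume
Density = 7.22 / 15.79 = 0.457 g/cm^3


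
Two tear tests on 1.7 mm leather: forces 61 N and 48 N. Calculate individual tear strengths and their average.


Tear 1 = 61 / 1.7 = 35.9 N/mm
Tear 2 = 48 / 1.7 = 28.2 N/mm
Average = (35.9 + 28.2) / 2 = 32.1 N/mm


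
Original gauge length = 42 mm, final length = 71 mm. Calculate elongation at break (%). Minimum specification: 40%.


Extension = 71 - 42 = 29 mm
Elongation = 29 / 42 x 100 = 69.0%
Minimum required: 40%
Meets specification: Yes


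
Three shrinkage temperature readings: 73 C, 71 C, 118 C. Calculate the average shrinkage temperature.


87.3 C

Average = (73 + 71 + 118) / 3
Average = 262 / 3 = 87.3 C


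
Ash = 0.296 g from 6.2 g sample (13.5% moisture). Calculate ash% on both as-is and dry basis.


As-is ash% = 0.296 / 6.2 x 100 = 4.77%
Dry mass = 6.2 x (100 - 13.5) / 100 = 5.363 g
Dry-basis ash% = 0.296 / 5.363 x 100 = 5.52%


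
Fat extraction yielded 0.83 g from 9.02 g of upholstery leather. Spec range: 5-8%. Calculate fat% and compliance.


Fat% = 0.83 / 9.02 x 100 = 9.2%
Spec range: 5-8%
Compliant: No


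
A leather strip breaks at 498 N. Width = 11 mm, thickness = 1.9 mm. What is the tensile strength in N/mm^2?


23.83 N/mm^2

Cross-sectional area = 11 x 1.9 = 20.9 mm^2
Tensile strength = 498 / 20.9 = 23.83 N/mm^2


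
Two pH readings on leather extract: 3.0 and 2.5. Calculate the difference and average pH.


Difference = |3.0 - 2.5| = 0.5
Average = (3.0 + 2.5) / 2 = 2.75


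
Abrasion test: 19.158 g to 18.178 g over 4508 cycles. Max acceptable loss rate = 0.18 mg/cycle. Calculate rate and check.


Loss = 19.158 - 18.178 = 0.980 g
Rate = 0.980 g / 4508 cycles x 1000 = 0.217 mg/cycle
Max = 0.18 mg/cycle
Passes: No


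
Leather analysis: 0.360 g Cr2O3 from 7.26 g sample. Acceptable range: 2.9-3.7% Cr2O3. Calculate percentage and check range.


Cr2O3% = 0.360 / 7.26 x 100 = 4.96%
Acceptable range: 2.9 to 3.7%
Within range: No


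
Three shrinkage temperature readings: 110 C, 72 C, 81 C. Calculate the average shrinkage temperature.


87.7 C

Average = (110 + 72 + 81) / 3
Average = 263 / 3 = 87.7 C


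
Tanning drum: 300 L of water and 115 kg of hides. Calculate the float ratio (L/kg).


2.6

Float ratio = water / hide weight
Ratio = 300 / 115 = 2.6


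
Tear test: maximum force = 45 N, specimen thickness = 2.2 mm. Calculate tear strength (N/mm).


20.5 N/mm

Tear strength = force / thickness
Tear = 45 / 2.2 = 20.5 N/mm


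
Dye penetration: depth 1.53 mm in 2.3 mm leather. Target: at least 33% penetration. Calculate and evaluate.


Penetration = 66.5%
Meets target: Yes

Penetration = 1.53 / 2.3 x 100 = 66.5%
Target: 33%
Meets target: Yes


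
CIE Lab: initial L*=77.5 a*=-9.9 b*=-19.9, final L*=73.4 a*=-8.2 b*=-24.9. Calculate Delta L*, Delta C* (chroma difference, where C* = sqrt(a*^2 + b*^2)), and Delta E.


Delta L* = 73.4 - 77.5 = -4.1
C1* = sqrt((-9.9)^2 + (-19.9)^2) = 22.227
C2* = sqrt((-8.2)^2 + (-24.9)^2) = 26.215
Delta C* = 26.215 - 22.227 = 3.99
Delta E = sqrt((-4.1)^2 + (1.7)^2 + (-5.0)^2) = 6.69


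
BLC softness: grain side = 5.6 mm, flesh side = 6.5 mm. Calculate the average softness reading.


6.05 mm

Average = (5.6 + 6.5) / 2
Average = 6.05 mm


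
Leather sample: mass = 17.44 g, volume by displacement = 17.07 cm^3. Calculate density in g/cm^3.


Density = mass / volume
Density = 17.44 / 17.07 = 1.022 g/cm^3


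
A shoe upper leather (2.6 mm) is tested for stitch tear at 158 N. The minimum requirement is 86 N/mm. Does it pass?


STS = 60.8 N/mm
Passes: No

STS = 158 / 2.6 = 60.8 N/mm
Minimum required: 86 N/mm
Passes: No


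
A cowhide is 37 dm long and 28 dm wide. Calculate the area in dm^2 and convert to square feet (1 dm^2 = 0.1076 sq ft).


Area = 37 x 28 = 1036 dm^2
Conversion: 1036 x 0.1076 = 111.47 sq ft


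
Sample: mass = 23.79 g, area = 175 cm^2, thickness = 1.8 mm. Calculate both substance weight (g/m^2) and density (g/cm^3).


SW = 23.79 / 175 x 10000 = 1359.4 g/m^2
Volume = 175 x 1.8 / 10 = 31.50 cm^3
Density = 23.79 / 31.50 = 0.755 g/cm^3


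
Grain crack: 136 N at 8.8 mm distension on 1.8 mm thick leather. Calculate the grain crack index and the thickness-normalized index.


Crack index = 15.5 N/mm
Normalized index = 8.6 N/mm per mm

Crack index = 136 / 8.8 = 15.5 N/mm
Normalized = 15.5 / 1.8 = 8.6 N/mm per mm


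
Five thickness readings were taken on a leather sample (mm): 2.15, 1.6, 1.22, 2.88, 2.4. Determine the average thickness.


2.05 mm

Sum = 2.15 + 1.6 + 1.22 + 2.88 + 2.4 = 10.25
Average = 10.25 / 5 = 2.05 mm


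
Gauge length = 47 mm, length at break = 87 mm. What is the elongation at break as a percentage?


Extension = 87 - 47 = 40 mm
Elongation = 40 / 47 x 100 = 85.1%


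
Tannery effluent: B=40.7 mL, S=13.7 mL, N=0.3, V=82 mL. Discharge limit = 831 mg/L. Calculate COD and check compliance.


COD = 790.2 mg/L
Compliant: Yes

COD = (40.7 - 13.7) x 0.3 x 8000 / 82 = 790.2 mg/L
Limit: 831 mg/L
Compliant: Yes


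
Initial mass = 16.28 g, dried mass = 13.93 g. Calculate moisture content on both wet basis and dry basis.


Moisture lost = 16.28 - 13.93 = 2.35 g
Wet basis MC = 2.35 / 16.28 x 100 = 14.4%
Dry basis MC = 2.35 / 13.93 x 100 = 16.9%


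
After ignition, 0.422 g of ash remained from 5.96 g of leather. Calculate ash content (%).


Ash% = 0.422 / 5.96 x 100
Ash% = 7.08%


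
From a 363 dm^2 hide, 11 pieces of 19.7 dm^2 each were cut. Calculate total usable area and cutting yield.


Total usable = 11 x 19.7 = 216.7 dm^2
Yield = 216.7 / 363 x 100 = 59.7%


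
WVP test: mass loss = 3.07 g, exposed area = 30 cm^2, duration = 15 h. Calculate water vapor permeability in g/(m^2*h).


68.22 g/(m^2*h)

WVP = mass_loss / (area x time) x 10000
WVP = 3.07 / (30 x 15) x 10000
WVP = 3.07 / 450 x 10000 = 68.22 g/(m^2*h)


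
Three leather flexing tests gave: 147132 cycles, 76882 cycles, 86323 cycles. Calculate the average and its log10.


Average = 103446 cycles
log10 = 5.01

Average = (147132 + 76882 + 86323) / 3 = 103446 cycles
log10(103446) = 5.01


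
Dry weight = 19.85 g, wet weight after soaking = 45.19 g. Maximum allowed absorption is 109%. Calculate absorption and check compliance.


WA = (45.19 - 19.85) / 19.85 x 100 = 127.7%
Maximum allowed: 109%
Compliant: No


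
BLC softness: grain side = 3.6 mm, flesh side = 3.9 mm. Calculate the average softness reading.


3.75 mm

Average = (3.6 + 3.9) / 2
Average = 3.75 mm


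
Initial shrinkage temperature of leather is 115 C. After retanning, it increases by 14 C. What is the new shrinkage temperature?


New Ts = 115 + 14 = 129 C


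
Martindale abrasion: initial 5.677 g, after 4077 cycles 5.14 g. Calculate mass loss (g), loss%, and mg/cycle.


Mass loss = 0.537 g
Loss = 9.46%
Rate = 0.132 mg/cycle

Loss = 5.677 - 5.14 = 0.537 g
Loss% = 0.537 / 5.677 x 100 = 9.46%
Rate = 0.537 / 4077 x 1000 = 0.132 mg/cycle


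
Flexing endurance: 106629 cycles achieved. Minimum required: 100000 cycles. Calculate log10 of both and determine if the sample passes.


log10(106629) = 5.03
log10(100000) = 5.00
Passes: Yes


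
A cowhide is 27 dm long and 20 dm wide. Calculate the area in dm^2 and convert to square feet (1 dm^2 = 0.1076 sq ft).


Area = 27 x 20 = 540 dm^2
Conversion: 540 x 0.1076 = 58.10 sq ft


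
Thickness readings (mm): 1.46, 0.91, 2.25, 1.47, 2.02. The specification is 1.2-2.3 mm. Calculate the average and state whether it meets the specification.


Sum = 8.11
Average = 8.11 / 5 = 1.62 mm
Specification range: 1.2 to 2.3 mm
Within spec: Yes
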